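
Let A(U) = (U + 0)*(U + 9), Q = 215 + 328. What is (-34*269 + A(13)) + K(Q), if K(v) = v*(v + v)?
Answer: 580838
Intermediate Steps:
Q = 543
K(v) = 2*v**2 (K(v) = v*(2*v) = 2*v**2)
A(U) = U*(9 + U)
(-34*269 + A(13)) + K(Q) = (-34*269 + 13*(9 + 13)) + 2*543**2 = (-9146 + 13*22) + 2*294849 = (-9146 + 286) + 589698 = -8860 + 589698 = 580838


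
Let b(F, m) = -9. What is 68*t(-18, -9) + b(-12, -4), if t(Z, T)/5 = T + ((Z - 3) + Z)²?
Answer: 514071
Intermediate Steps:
t(Z, T) = 5*T + 5*(-3 + 2*Z)² (t(Z, T) = 5*(T + ((Z - 3) + Z)²) = 5*(T + ((-3 + Z) + Z)²) = 5*(T + (-3 + 2*Z)²) = 5*T + 5*(-3 + 2*Z)²)
68*t(-18, -9) + b(-12, -4) = 68*(5*(-9) + 5*(-3 + 2*(-18))²) - 9 = 68*(-45 + 5*(-3 - 36)²) - 9 = 68*(-45 + 5*(-39)²) - 9 = 68*(-45 + 5*1521) - 9 = 68*(-45 + 7605) - 9 = 68*7560 - 9 = 514080 - 9 = 514071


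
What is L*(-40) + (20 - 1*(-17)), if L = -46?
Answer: 1877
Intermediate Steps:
L*(-40) + (20 - 1*(-17)) = -46*(-40) + (20 - 1*(-17)) = 1840 + (20 + 17) = 1840 + 37 = 1877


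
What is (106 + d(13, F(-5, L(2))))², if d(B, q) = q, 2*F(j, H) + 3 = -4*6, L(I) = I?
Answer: 34225/4 ≈ 8556.3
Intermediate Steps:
F(j, H) = -27/2 (F(j, H) = -3/2 + (-4*6)/2 = -3/2 + (½)*(-24) = -3/2 - 12 = -27/2)
(106 + d(13, F(-5, L(2))))² = (106 - 27/2)² = (185/2)² = 34225/4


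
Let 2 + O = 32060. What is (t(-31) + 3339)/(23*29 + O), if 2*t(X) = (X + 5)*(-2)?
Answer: 673/6545 ≈ 0.10283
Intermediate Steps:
O = 32058 (O = -2 + 32060 = 32058)
t(X) = -5 - X (t(X) = ((X + 5)*(-2))/2 = ((5 + X)*(-2))/2 = (-10 - 2*X)/2 = -5 - X)
(t(-31) + 3339)/(23*29 + O) = ((-5 - 1*(-31)) + 3339)/(23*29 + 32058) = ((-5 + 31) + 3339)/(667 + 32058) = (26 + 3339)/32725 = 3365*(1/32725) = 673/6545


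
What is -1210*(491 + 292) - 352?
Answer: -947782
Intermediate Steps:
-1210*(491 + 292) - 352 = -1210*783 - 352 = -947430 - 352 = -947782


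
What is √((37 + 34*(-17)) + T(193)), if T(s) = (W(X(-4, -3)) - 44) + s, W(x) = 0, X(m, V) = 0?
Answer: 14*I*√2 ≈ 19.799*I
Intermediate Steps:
T(s) = -44 + s (T(s) = (0 - 44) + s = -44 + s)
√((37 + 34*(-17)) + T(193)) = √((37 + 34*(-17)) + (-44 + 193)) = √((37 - 578) + 149) = √(-541 + 149) = √(-392) = 14*I*√2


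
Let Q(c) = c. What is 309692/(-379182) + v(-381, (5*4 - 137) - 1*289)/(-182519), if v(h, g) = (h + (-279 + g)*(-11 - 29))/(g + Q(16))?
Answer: -1224132099959/1499504921590 ≈ -0.81636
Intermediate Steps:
v(h, g) = (11160 + h - 40*g)/(16 + g) (v(h, g) = (h + (-279 + g)*(-11 - 29))/(g + 16) = (h + (-279 + g)*(-40))/(16 + g) = (h + (11160 - 40*g))/(16 + g) = (11160 + h - 40*g)/(16 + g))
309692/(-379182) + v(-381, (5*4 - 137) - 1*289)/(-182519) = 309692/(-379182) + ((11160 - 381 - 40*((5*4 - 137) - 1*289))/(16 + ((5*4 - 137) - 1*289)))/(-182519) = 309692*(-1/379182) + ((11160 - 381 - 40*((20 - 137) - 289))/(16 + ((20 - 137) - 289)))*(-1/182519) = -154846/189591 + ((11160 - 381 - 40*(-117 - 289))/(16 + (-117 - 289)))*(-1/182519) = -154846/189591 + ((11160 - 381 - 40*(-406))/(16 - 406))*(-1/182519) = -154846/189591 + ((11160 - 381 + 16240)/(-390))*(-1/182519) = -154846/189591 - 1/390*27019*(-1/182519) = -154846/189591 - 27019/390*(-1/182519) = -154846/189591 + 27019/71182410 = -1224132099959/1499504921590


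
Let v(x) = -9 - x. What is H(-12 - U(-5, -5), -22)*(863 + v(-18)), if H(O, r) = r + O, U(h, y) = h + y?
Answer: -20928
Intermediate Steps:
H(O, r) = O + r
H(-12 - U(-5, -5), -22)*(863 + v(-18)) = ((-12 - (-5 - 5)) - 22)*(863 + (-9 - 1*(-18))) = ((-12 - 1*(-10)) - 22)*(863 + (-9 + 18)) = ((-12 + 10) - 22)*(863 + 9) = (-2 - 22)*872 = -24*872 = -20928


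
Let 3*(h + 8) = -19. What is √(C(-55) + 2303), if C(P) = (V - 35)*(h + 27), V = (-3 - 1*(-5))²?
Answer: √17193/3 ≈ 43.707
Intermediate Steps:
h = -43/3 (h = -8 + (⅓)*(-19) = -8 - 19/3 = -43/3 ≈ -14.333)
V = 4 (V = (-3 + 5)² = 2² = 4)
C(P) = -1178/3 (C(P) = (4 - 35)*(-43/3 + 27) = -31*38/3 = -1178/3)
√(C(-55) + 2303) = √(-1178/3 + 2303) = √(5731/3) = √17193/3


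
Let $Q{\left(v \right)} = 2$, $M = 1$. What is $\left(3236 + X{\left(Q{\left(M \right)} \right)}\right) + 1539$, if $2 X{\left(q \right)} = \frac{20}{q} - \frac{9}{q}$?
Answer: $\frac{19111}{4} \approx 4777.8$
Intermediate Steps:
$X{\left(q \right)} = \frac{11}{2 q}$ ($X{\left(q \right)} = \frac{\frac{20}{q} - \frac{9}{q}}{2} = \frac{11 \frac{1}{q}}{2} = \frac{11}{2 q}$)
$\left(3236 + X{\left(Q{\left(M \right)} \right)}\right) + 1539 = \left(3236 + \frac{11}{2 \cdot 2}\right) + 1539 = \left(3236 + \frac{11}{2} \cdot \frac{1}{2}\right) + 1539 = \left(3236 + \frac{11}{4}\right) + 1539 = \frac{12955}{4} + 1539 = \frac{19111}{4}$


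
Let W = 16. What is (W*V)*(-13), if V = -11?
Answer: 2288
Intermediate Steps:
(W*V)*(-13) = (16*(-11))*(-13) = -176*(-13) = 2288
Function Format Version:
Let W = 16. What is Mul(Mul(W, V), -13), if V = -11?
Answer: 2288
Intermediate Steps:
Mul(Mul(W, V), -13) = Mul(Mul(16, -11), -13) = Mul(-176, -13) = 2288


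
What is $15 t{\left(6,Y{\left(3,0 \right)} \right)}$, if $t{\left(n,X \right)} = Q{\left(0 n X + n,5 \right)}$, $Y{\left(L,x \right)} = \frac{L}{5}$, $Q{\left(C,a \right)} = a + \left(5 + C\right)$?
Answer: $240$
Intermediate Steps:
$Q{\left(C,a \right)} = 5 + C + a$
$Y{\left(L,x \right)} = \frac{L}{5}$ ($Y{\left(L,x \right)} = L \frac{1}{5} = \frac{L}{5}$)
$t{\left(n,X \right)} = 10 + n$ ($t{\left(n,X \right)} = 5 + \left(0 n X + n\right) + 5 = 5 + \left(0 X + n\right) + 5 = 5 + \left(0 + n\right) + 5 = 5 + n + 5 = 10 + n$)
$15 t{\left(6,Y{\left(3,0 \right)} \right)} = 15 \left(10 + 6\right) = 15 \cdot 16 = 240$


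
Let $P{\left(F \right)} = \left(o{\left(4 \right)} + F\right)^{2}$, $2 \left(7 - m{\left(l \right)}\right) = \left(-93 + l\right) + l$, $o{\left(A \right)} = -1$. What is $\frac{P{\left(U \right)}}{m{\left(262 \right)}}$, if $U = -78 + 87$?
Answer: $- \frac{128}{417} \approx -0.30695$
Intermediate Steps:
$U = 9$
$m{\left(l \right)} = \frac{107}{2} - l$ ($m{\left(l \right)} = 7 - \frac{\left(-93 + l\right) + l}{2} = 7 - \frac{-93 + 2 l}{2} = 7 - \left(- \frac{93}{2} + l\right) = \frac{107}{2} - l$)
$P{\left(F \right)} = \left(-1 + F\right)^{2}$
$\frac{P{\left(U \right)}}{m{\left(262 \right)}} = \frac{\left(-1 + 9\right)^{2}}{\frac{107}{2} - 262} = \frac{8^{2}}{\frac{107}{2} - 262} = \frac{64}{- \frac{417}{2}} = 64 \left(- \frac{2}{417}\right) = - \frac{128}{417}$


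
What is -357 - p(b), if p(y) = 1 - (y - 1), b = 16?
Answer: -343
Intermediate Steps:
p(y) = 2 - y (p(y) = 1 - (-1 + y) = 1 + (1 - y) = 2 - y)
-357 - p(b) = -357 - (2 - 1*16) = -357 - (2 - 16) = -357 - 1*(-14) = -357 + 14 = -343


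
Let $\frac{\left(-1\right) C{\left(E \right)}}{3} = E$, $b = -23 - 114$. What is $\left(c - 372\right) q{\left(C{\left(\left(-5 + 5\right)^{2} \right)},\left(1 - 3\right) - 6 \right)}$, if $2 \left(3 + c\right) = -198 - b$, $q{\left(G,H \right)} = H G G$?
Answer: $0$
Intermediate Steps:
$b = -137$ ($b = -23 - 114 = -137$)
$C{\left(E \right)} = - 3 E$
$q{\left(G,H \right)} = H G^{2}$ ($q{\left(G,H \right)} = G H G = H G^{2}$)
$c = - \frac{67}{2}$ ($c = -3 + \frac{-198 - -137}{2} = -3 + \frac{-198 + 137}{2} = -3 + \frac{1}{2} \left(-61\right) = -3 - \frac{61}{2} = - \frac{67}{2} \approx -33.5$)
$\left(c - 372\right) q{\left(C{\left(\left(-5 + 5\right)^{2} \right)},\left(1 - 3\right) - 6 \right)} = \left(- \frac{67}{2} - 372\right) \left(\left(1 - 3\right) - 6\right) \left(- 3 \left(-5 + 5\right)^{2}\right)^{2} = - \frac{811 \left(-2 - 6\right) \left(- 3 \cdot 0^{2}\right)^{2}}{2} = - \frac{811 \left(- 8 \left(\left(-3\right) 0\right)^{2}\right)}{2} = - \frac{811 \left(- 8 \cdot 0^{2}\right)}{2} = - \frac{811 \left(\left(-8\right) 0\right)}{2} = \left(- \frac{811}{2}\right) 0 = 0$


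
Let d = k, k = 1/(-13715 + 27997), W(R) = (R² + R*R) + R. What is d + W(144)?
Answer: 594359713/14282 ≈ 41616.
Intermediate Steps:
W(R) = R + 2*R² (W(R) = (R² + R²) + R = 2*R² + R = R + 2*R²)
k = 1/14282 ≈ 7.0018e-5
d = 1/14282 ≈ 7.0018e-5
d + W(144) = 1/14282 + 144*(1 + 2*144) = 1/14282 + 144*(1 + 288) = 1/14282 + 144*289 = 1/14282 + 41616 = 594359713/14282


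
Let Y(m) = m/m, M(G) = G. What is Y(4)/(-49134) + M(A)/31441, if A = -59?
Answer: -2930347/1544822094 ≈ -0.0018969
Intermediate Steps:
Y(m) = 1
Y(4)/(-49134) + M(A)/31441 = 1/(-49134) - 59/31441 = 1*(-1/49134) - 59*1/31441 = -1/49134 - 59/31441 = -2930347/1544822094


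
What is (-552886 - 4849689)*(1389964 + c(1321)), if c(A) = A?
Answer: -7516521558875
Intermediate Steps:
(-552886 - 4849689)*(1389964 + c(1321)) = (-552886 - 4849689)*(1389964 + 1321) = -5402575*1391285 = -7516521558875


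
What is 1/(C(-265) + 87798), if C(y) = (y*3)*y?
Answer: 1/298473 ≈ 3.3504e-6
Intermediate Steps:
C(y) = 3*y**2 (C(y) = (3*y)*y = 3*y**2)
1/(C(-265) + 87798) = 1/(3*(-265)**2 + 87798) = 1/(3*70225 + 87798) = 1/(210675 + 87798) = 1/298473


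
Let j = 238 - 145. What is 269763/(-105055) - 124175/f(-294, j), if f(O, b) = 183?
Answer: -13094571254/19225065 ≈ -681.12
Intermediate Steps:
j = 93
269763/(-105055) - 124175/f(-294, j) = 269763/(-105055) - 124175/183 = 269763*(-1/105055) - 124175*1/183 = -269763/105055 - 124175/183 = -13094571254/19225065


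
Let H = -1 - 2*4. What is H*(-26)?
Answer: 234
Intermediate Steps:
H = -9 (H = -1 - 1*8 = -1 - 8 = -9)
H*(-26) = -9*(-26) = 234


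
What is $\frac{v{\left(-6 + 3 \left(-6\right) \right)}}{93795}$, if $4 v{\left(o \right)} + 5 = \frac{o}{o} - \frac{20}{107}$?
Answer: $- \frac{112}{10036065} \approx -1.116 \cdot 10^{-5}$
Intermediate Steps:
$v{\left(o \right)} = - \frac{112}{107}$ ($v{\left(o \right)} = - \frac{5}{4} + \frac{\frac{o}{o} - \frac{20}{107}}{4} = - \frac{5}{4} + \frac{1 - \frac{20}{107}}{4} = - \frac{5}{4} + \frac{1}{4} \cdot \frac{87}{107} = - \frac{5}{4} + \frac{87}{428} = - \frac{112}{107}$)
$\frac{v{\left(-6 + 3 \left(-6\right) \right)}}{93795} = - \frac{112}{107 \cdot 93795} = \left(- \frac{112}{107}\right) \frac{1}{93795} = - \frac{112}{10036065}$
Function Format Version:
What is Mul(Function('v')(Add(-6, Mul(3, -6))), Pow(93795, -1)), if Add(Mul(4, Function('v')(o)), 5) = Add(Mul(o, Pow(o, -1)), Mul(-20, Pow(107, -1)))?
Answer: Rational(-112, 10036065) ≈ -1.1160e-5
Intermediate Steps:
Function('v')(o) = Rational(-112, 107) (Function('v')(o) = Add(Rational(-5, 4), Mul(Rational(1, 4), Add(Mul(o, Pow(o, -1)), Mul(-20, Pow(107, -1))))) = Add(Rational(-5, 4), Mul(Rational(1, 4), Add(1, Mul(-20, Rational(1, 107))))) = Add(Rational(-5, 4), Mul(Rational(1, 4), Add(1, Rational(-20, 107)))) = Add(Rational(-5, 4), Mul(Rational(1, 4), Rational(87, 107))) = Add(Rational(-5, 4), Rational(87, 428)) = Rational(-112, 107))
Mul(Function('v')(Add(-6, Mul(3, -6))), Pow(93795, -1)) = Mul(Rational(-112, 107), Pow(93795, -1)) = Mul(Rational(-112, 107), Rational(1, 93795)) = Rational(-112, 10036065)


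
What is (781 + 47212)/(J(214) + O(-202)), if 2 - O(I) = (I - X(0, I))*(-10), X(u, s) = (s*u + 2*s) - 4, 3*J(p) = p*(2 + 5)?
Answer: 143979/7684 ≈ 18.738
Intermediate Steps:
J(p) = 7*p/3 (J(p) = (p*(2 + 5))/3 = (p*7)/3 = (7*p)/3 = 7*p/3)
X(u, s) = -4 + 2*s + s*u (X(u, s) = (2*s + s*u) - 4 = -4 + 2*s + s*u)
O(I) = 42 - 10*I (O(I) = 2 - (I - (-4 + 2*I + I*0))*(-10) = 2 - (I - (-4 + 2*I + 0))*(-10) = 2 - (I - (-4 + 2*I))*(-10) = 2 - (I + (4 - 2*I))*(-10) = 2 - (4 - I)*(-10) = 2 - (-40 + 10*I) = 2 + (40 - 10*I) = 42 - 10*I)
(781 + 47212)/(J(214) + O(-202)) = (781 + 47212)/((7/3)*214 + (42 - 10*(-202))) = 47993/(1498/3 + (42 + 2020)) = 47993/(1498/3 + 2062) = 47993/(7684/3) = 47993*(3/7684) = 143979/7684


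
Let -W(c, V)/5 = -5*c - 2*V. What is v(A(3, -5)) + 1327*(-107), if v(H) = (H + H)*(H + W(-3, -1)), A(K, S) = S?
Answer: -141089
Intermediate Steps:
W(c, V) = 10*V + 25*c (W(c, V) = -5*(-5*c - 2*V) = 10*V + 25*c)
v(H) = 2*H*(-85 + H) (v(H) = (H + H)*(H + (10*(-1) + 25*(-3))) = (2*H)*(H + (-10 - 75)) = (2*H)*(H - 85) = (2*H)*(-85 + H) = 2*H*(-85 + H))
v(A(3, -5)) + 1327*(-107) = 2*(-5)*(-85 - 5) + 1327*(-107) = 2*(-5)*(-90) - 141989 = 900 - 141989 = -141089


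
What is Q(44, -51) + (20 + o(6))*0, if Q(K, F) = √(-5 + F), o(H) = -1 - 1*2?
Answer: 2*I*√14 ≈ 7.4833*I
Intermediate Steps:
o(H) = -3 (o(H) = -1 - 2 = -3)
Q(44, -51) + (20 + o(6))*0 = √(-5 - 51) + (20 - 3)*0 = √(-56) + 17*0 = 2*I*√14 + 0 = 2*I*√14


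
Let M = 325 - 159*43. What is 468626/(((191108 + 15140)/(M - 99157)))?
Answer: -24759620397/103124 ≈ -2.4010e+5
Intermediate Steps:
M = -6512 (M = 325 - 6837 = -6512)
468626/(((191108 + 15140)/(M - 99157))) = 468626/(((191108 + 15140)/(-6512 - 99157))) = 468626/((206248/(-105669))) = 468626/((206248*(-1/105669))) = 468626/(-206248/105669) = 468626*(-105669/206248) = -24759620397/103124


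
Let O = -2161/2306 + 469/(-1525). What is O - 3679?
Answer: -12942132389/3516650 ≈ -3680.2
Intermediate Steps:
O = -4377039/3516650 (O = -2161*1/2306 + 469*(-1/1525) = -2161/2306 - 469/1525 = -4377039/3516650 ≈ -1.2447)
O - 3679 = -4377039/3516650 - 3679 = -12942132389/3516650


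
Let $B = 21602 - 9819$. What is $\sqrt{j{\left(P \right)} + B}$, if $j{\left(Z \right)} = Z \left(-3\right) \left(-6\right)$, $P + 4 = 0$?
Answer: $7 \sqrt{239} \approx 108.22$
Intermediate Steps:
$P = -4$ ($P = -4 + 0 = -4$)
$j{\left(Z \right)} = 18 Z$ ($j{\left(Z \right)} = - 3 Z \left(-6\right) = 18 Z$)
$B = 11783$
$\sqrt{j{\left(P \right)} + B} = \sqrt{18 \left(-4\right) + 11783} = \sqrt{-72 + 11783} = \sqrt{11711} = 7 \sqrt{239}$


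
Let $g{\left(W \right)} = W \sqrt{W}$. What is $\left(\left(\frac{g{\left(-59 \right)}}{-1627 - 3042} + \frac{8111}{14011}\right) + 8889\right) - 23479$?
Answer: $- \frac{204412379}{14011} + \frac{59 i \sqrt{59}}{4669} \approx -14589.0 + 0.097063 i$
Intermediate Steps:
$g{\left(W \right)} = W^{\frac{3}{2}}$
$\left(\left(\frac{g{\left(-59 \right)}}{-1627 - 3042} + \frac{8111}{14011}\right) + 8889\right) - 23479 = \left(\left(\frac{\left(-59\right)^{\frac{3}{2}}}{-1627 - 3042} + \frac{8111}{14011}\right) + 8889\right) - 23479 = \left(\left(\frac{\left(-59\right) i \sqrt{59}}{-1627 - 3042} + 8111 \cdot \frac{1}{14011}\right) + 8889\right) - 23479 = \left(\left(\frac{\left(-59\right) i \sqrt{59}}{-4669} + \frac{8111}{14011}\right) + 8889\right) - 23479 = \left(\left(- 59 i \sqrt{59} \left(- \frac{1}{4669}\right) + \frac{8111}{14011}\right) + 8889\right) - 23479 = \left(\left(\frac{59 i \sqrt{59}}{4669} + \frac{8111}{14011}\right) + 8889\right) - 23479 = \left(\left(\frac{8111}{14011} + \frac{59 i \sqrt{59}}{4669}\right) + 8889\right) - 23479 = \left(\frac{124551890}{14011} + \frac{59 i \sqrt{59}}{4669}\right) - 23479 = - \frac{204412379}{14011} + \frac{59 i \sqrt{59}}{4669}$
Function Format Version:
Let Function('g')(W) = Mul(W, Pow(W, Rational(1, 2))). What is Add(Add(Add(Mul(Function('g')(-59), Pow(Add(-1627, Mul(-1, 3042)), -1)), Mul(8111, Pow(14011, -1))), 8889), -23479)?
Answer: Add(Rational(-204412379, 14011), Mul(Rational(59, 4669), I, Pow(59, Rational(1, 2)))) ≈ Add(-14589., Mul(0.097063, I))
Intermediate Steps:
Function('g')(W) = Pow(W, Rational(3, 2))
Add(Add(Add(Mul(Function('g')(-59), Pow(Add(-1627, Mul(-1, 3042)), -1)), Mul(8111, Pow(14011, -1))), 8889), -23479) = Add(Add(Add(Mul(Pow(-59, Rational(3, 2)), Pow(Add(-1627, Mul(-1, 3042)), -1)), Mul(8111, Pow(14011, -1))), 8889), -23479) = Add(Add(Add(Mul(Mul(-59, I, Pow(59, Rational(1, 2))), Pow(Add(-1627, -3042), -1)), Mul(8111, Rational(1, 14011))), 8889), -23479) = Add(Add(Add(Mul(Mul(-59, I, Pow(59, Rational(1, 2))), Pow(-4669, -1)), Rational(8111, 14011)), 8889), -23479) = Add(Add(Add(Mul(Mul(-59, I, Pow(59, Rational(1, 2))), Rational(-1, 4669)), Rational(8111, 14011)), 8889), -23479) = Add(Add(Add(Mul(Rational(59, 4669), I, Pow(59, Rational(1, 2))), Rational(8111, 14011)), 8889), -23479) = Add(Add(Add(Rational(8111, 14011), Mul(Rational(59, 4669), I, Pow(59, Rational(1, 2)))), 8889), -23479) = Add(Add(Rational(124551890, 14011), Mul(Rational(59, 4669), I, Pow(59, Rational(1, 2)))), -23479) = Add(Rational(-204412379, 14011), Mul(Rational(59, 4669), I, Pow(59, Rational(1, 2))))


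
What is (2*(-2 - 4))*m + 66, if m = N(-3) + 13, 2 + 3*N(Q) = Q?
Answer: -70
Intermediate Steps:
N(Q) = -2/3 + Q/3
m = 34/3 (m = (-2/3 + (1/3)*(-3)) + 13 = (-2/3 - 1) + 13 = -5/3 + 13 = 34/3 ≈ 11.333)
(2*(-2 - 4))*m + 66 = (2*(-2 - 4))*(34/3) + 66 = (2*(-6))*(34/3) + 66 = -12*34/3 + 66 = -136 + 66 = -70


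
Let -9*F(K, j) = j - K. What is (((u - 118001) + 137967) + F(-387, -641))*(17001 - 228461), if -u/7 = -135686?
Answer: -1845657982360/9 ≈ -2.0507e+11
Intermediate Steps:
u = 949802 (u = -7*(-135686) = 949802)
F(K, j) = -j/9 + K/9 (F(K, j) = -(j - K)/9 = -j/9 + K/9)
(((u - 118001) + 137967) + F(-387, -641))*(17001 - 228461) = (((949802 - 118001) + 137967) + (-1/9*(-641) + (1/9)*(-387)))*(17001 - 228461) = ((831801 + 137967) + (641/9 - 43))*(-211460) = (969768 + 254/9)*(-211460) = (8728166/9)*(-211460) = -1845657982360/9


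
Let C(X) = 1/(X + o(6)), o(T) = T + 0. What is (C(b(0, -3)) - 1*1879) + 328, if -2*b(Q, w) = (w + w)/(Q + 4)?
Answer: -41873/27 ≈ -1550.9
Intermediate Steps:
b(Q, w) = -w/(4 + Q) (b(Q, w) = -(w + w)/(2*(Q + 4)) = -2*w/(2*(4 + Q)) = -w/(4 + Q))
o(T) = T
C(X) = 1/(6 + X) (C(X) = 1/(X + 6) = 1/(6 + X))
(C(b(0, -3)) - 1*1879) + 328 = (1/(6 - 1*(-3)/(4 + 0)) - 1*1879) + 328 = (1/(6 - 1*(-3)/4) - 1879) + 328 = (1/(6 - 1*(-3)*¼) - 1879) + 328 = (1/(6 + ¾) - 1879) + 328 = (1/(27/4) - 1879) + 328 = (4/27 - 1879) + 328 = -50729/27 + 328 = -41873/27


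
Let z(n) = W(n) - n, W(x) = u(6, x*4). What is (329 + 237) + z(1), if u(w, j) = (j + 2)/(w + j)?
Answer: 2828/5 ≈ 565.60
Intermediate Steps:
u(w, j) = (2 + j)/(j + w)
W(x) = (2 + 4*x)/(6 + 4*x) (W(x) = (2 + x*4)/(x*4 + 6) = (2 + 4*x)/(4*x + 6) = (2 + 4*x)/(6 + 4*x))
z(n) = -n + (1 + 2*n)/(3 + 2*n) (z(n) = (1 + 2*n)/(3 + 2*n) - n = -n + (1 + 2*n)/(3 + 2*n))
(329 + 237) + z(1) = (329 + 237) + (1 - 1*1 - 2*1²)/(3 + 2*1) = 566 + (1 - 1 - 2*1)/(3 + 2) = 566 + (1 - 1 - 2)/5 = 566 + (⅕)*(-2) = 566 - ⅖ = 2828/5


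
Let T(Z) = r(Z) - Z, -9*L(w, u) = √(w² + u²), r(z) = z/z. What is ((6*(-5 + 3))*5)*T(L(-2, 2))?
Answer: -60 - 40*√2/3 ≈ -78.856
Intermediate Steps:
r(z) = 1
L(w, u) = -√(u² + w²)/9 (L(w, u) = -√(w² + u²)/9 = -√(u² + w²)/9)
T(Z) = 1 - Z
((6*(-5 + 3))*5)*T(L(-2, 2)) = ((6*(-5 + 3))*5)*(1 - (-1)*√(2² + (-2)²)/9) = ((6*(-2))*5)*(1 - (-1)*√(4 + 4)/9) = (-12*5)*(1 - (-1)*√8/9) = -60*(1 - (-1)*2*√2/9) = -60*(1 - (-2)*√2/9) = -60*(1 + 2*√2/9) = -60 - 40*√2/3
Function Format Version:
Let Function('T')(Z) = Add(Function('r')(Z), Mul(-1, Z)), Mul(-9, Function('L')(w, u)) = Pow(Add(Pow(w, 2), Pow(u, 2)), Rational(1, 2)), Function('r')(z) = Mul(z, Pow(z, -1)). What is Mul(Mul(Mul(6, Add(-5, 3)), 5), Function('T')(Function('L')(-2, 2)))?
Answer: Add(-60, Mul(Rational(-40, 3), Pow(2, Rational(1, 2)))) ≈ -78.856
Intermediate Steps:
Function('r')(z) = 1
Function('L')(w, u) = Mul(Rational(-1, 9), Pow(Add(Pow(u, 2), Pow(w, 2)), Rational(1, 2))) (Function('L')(w, u) = Mul(Rational(-1, 9), Pow(Add(Pow(w, 2), Pow(u, 2)), Rational(1, 2))) = Mul(Rational(-1, 9), Pow(Add(Pow(u, 2), Pow(w, 2)), Rational(1, 2))))
Function('T')(Z) = Add(1, Mul(-1, Z))
Mul(Mul(Mul(6, Add(-5, 3)), 5), Function('T')(Function('L')(-2, 2))) = Mul(Mul(Mul(6, Add(-5, 3)), 5), Add(1, Mul(-1, Mul(Rational(-1, 9), Pow(Add(Pow(2, 2), Pow(-2, 2)), Rational(1, 2)))))) = Mul(Mul(Mul(6, -2), 5), Add(1, Mul(-1, Mul(Rational(-1, 9), Pow(Add(4, 4), Rational(1, 2)))))) = Mul(Mul(-12, 5), Add(1, Mul(-1, Mul(Rational(-1, 9), Pow(8, Rational(1, 2)))))) = Mul(-60, Add(1, Mul(-1, Mul(Rational(-1, 9), Mul(2, Pow(2, Rational(1, 2))))))) = Mul(-60, Add(1, Mul(-1, Mul(Rational(-2, 9), Pow(2, Rational(1, 2)))))) = Mul(-60, Add(1, Mul(Rational(2, 9), Pow(2, Rational(1, 2))))) = Add(-60, Mul(Rational(-40, 3), Pow(2, Rational(1, 2))))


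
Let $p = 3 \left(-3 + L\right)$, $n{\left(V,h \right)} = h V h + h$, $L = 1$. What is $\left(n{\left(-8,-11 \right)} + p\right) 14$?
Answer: $-13790$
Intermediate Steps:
$n{\left(V,h \right)} = h + V h^{2}$ ($n{\left(V,h \right)} = V h h + h = V h^{2} + h = h + V h^{2}$)
$p = -6$ ($p = 3 \left(-3 + 1\right) = 3 \left(-2\right) = -6$)
$\left(n{\left(-8,-11 \right)} + p\right) 14 = \left(- 11 \left(1 - -88\right) - 6\right) 14 = \left(- 11 \left(1 + 88\right) - 6\right) 14 = \left(\left(-11\right) 89 - 6\right) 14 = \left(-979 - 6\right) 14 = \left(-985\right) 14 = -13790$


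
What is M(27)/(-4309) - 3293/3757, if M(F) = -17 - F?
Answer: -14024229/16188913 ≈ -0.86629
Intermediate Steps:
M(27)/(-4309) - 3293/3757 = (-17 - 1*27)/(-4309) - 3293/3757 = (-17 - 27)*(-1/4309) - 3293*1/3757 = -44*(-1/4309) - 3293/3757 = 44/4309 - 3293/3757 = -14024229/16188913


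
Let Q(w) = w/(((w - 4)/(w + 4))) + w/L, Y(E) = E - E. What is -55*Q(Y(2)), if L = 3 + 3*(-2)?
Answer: 0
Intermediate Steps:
L = -3 (L = 3 - 6 = -3)
Y(E) = 0
Q(w) = -w/3 + w*(4 + w)/(-4 + w) (Q(w) = w/(((w - 4)/(w + 4))) + w/(-3) = w/(((-4 + w)/(4 + w))) + w*(-⅓) = w/(((-4 + w)/(4 + w))) - w/3 = w*((4 + w)/(-4 + w)) - w/3 = w*(4 + w)/(-4 + w) - w/3 = -w/3 + w*(4 + w)/(-4 + w))
-55*Q(Y(2)) = -110*0*(8 + 0)/(3*(-4 + 0)) = -110*0*8/(3*(-4)) = -110*0*(-1)*8/(3*4) = -55*0 = 0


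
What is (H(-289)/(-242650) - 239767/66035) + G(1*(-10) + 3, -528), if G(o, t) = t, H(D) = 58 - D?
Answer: -1703710749739/3204678550 ≈ -531.63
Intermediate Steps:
(H(-289)/(-242650) - 239767/66035) + G(1*(-10) + 3, -528) = ((58 - 1*(-289))/(-242650) - 239767/66035) - 528 = ((58 + 289)*(-1/242650) - 239767*1/66035) - 528 = (347*(-1/242650) - 239767/66035) - 528 = (-347/242650 - 239767/66035) - 528 = -11640475339/3204678550 - 528 = -1703710749739/3204678550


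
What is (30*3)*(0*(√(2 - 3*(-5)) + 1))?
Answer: 0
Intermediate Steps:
(30*3)*(0*(√(2 - 3*(-5)) + 1)) = 90*(0*(√(2 + 15) + 1)) = 90*(0*(√17 + 1)) = 90*(0*(1 + √17)) = 90*0 = 0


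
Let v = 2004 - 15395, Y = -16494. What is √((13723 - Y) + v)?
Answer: √16826 ≈ 129.72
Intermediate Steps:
v = -13391
√((13723 - Y) + v) = √((13723 - 1*(-16494)) - 13391) = √((13723 + 16494) - 13391) = √(30217 - 13391) = √16826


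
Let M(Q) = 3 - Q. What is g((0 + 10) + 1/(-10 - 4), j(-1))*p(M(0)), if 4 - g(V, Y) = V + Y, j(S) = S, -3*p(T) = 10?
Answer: 115/7 ≈ 16.429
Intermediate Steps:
p(T) = -10/3 (p(T) = -1/3*10 = -10/3)
g(V, Y) = 4 - V - Y (g(V, Y) = 4 - (V + Y) = 4 + (-V - Y) = 4 - V - Y)
g((0 + 10) + 1/(-10 - 4), j(-1))*p(M(0)) = (4 - ((0 + 10) + 1/(-10 - 4)) - 1*(-1))*(-10/3) = (4 - (10 + 1/(-14)) + 1)*(-10/3) = (4 - (10 - 1/14) + 1)*(-10/3) = (4 - 1*139/14 + 1)*(-10/3) = (4 - 139/14 + 1)*(-10/3) = -69/14*(-10/3) = 115/7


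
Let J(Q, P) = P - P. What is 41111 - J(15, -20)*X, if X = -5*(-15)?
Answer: 41111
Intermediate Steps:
J(Q, P) = 0
X = 75
41111 - J(15, -20)*X = 41111 - 0*75 = 41111 - 1*0 = 41111 + 0 = 41111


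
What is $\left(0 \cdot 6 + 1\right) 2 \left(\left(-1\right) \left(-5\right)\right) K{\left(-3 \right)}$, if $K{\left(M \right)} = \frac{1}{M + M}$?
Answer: $- \frac{5}{3} \approx -1.6667$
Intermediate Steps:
$K{\left(M \right)} = \frac{1}{2 M}$
$\left(0 \cdot 6 + 1\right) 2 \left(\left(-1\right) \left(-5\right)\right) K{\left(-3 \right)} = \left(0 \cdot 6 + 1\right) 2 \left(\left(-1\right) \left(-5\right)\right) \frac{1}{2 \left(-3\right)} = \left(0 + 1\right) 2 \cdot 5 \cdot \frac{1}{2} \left(- \frac{1}{3}\right) = 1 \cdot 2 \cdot 5 \left(- \frac{1}{6}\right) = 2 \cdot 5 \left(- \frac{1}{6}\right) = 10 \left(- \frac{1}{6}\right) = - \frac{5}{3}$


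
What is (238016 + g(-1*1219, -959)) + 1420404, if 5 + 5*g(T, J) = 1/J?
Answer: 7952119104/4795 ≈ 1.6584e+6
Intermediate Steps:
g(T, J) = -1 + 1/(5*J)
(238016 + g(-1*1219, -959)) + 1420404 = (238016 + (⅕ - 1*(-959))/(-959)) + 1420404 = (238016 - (⅕ + 959)/959) + 1420404 = (238016 - 1/959*4796/5) + 1420404 = (238016 - 4796/4795) + 1420404 = 1141281924/4795 + 1420404 = 7952119104/4795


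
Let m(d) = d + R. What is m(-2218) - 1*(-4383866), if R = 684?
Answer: 4382332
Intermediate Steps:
m(d) = 684 + d (m(d) = d + 684 = 684 + d)
m(-2218) - 1*(-4383866) = (684 - 2218) - 1*(-4383866) = -1534 + 4383866 = 4382332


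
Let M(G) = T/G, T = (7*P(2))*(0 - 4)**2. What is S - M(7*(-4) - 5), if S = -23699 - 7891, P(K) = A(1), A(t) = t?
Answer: -1042358/33 ≈ -31587.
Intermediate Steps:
P(K) = 1
T = 112 (T = (7*1)*(0 - 4)**2 = 7*(-4)**2 = 7*16 = 112)
M(G) = 112/G
S = -31590
S - M(7*(-4) - 5) = -31590 - 112/(7*(-4) - 5) = -31590 - 112/(-28 - 5) = -31590 - 112/(-33) = -31590 - 112*(-1)/33 = -31590 - 1*(-112/33) = -31590 + 112/33 = -1042358/33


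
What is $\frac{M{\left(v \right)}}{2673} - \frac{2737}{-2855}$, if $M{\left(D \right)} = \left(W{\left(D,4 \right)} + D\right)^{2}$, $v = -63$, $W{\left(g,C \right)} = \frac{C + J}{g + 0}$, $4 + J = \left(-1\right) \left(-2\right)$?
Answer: $\frac{6732477184}{2753553285} \approx 2.445$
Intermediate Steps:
$J = -2$ ($J = -4 - -2 = -4 + 2 = -2$)
$W{\left(g,C \right)} = \frac{-2 + C}{g}$ ($W{\left(g,C \right)} = \frac{C - 2}{g + 0} = \frac{-2 + C}{g}$)
$M{\left(D \right)} = \left(D + \frac{2}{D}\right)^{2}$ ($M{\left(D \right)} = \left(\frac{-2 + 4}{D} + D\right)^{2} = \left(\frac{1}{D} 2 + D\right)^{2} = \left(\frac{2}{D} + D\right)^{2} = \left(D + \frac{2}{D}\right)^{2}$)
$\frac{M{\left(v \right)}}{2673} - \frac{2737}{-2855} = \frac{\frac{1}{3969} \left(2 + \left(-63\right)^{2}\right)^{2}}{2673} - \frac{2737}{-2855} = \frac{\left(2 + 3969\right)^{2}}{3969} \cdot \frac{1}{2673} - - \frac{2737}{2855} = \frac{3971^{2}}{3969} \cdot \frac{1}{2673} + \frac{2737}{2855} = \frac{1}{3969} \cdot 15768841 \cdot \frac{1}{2673} + \frac{2737}{2855} = \frac{15768841}{3969} \cdot \frac{1}{2673} + \frac{2737}{2855} = \frac{1433531}{964467} + \frac{2737}{2855} = \frac{6732477184}{2753553285}$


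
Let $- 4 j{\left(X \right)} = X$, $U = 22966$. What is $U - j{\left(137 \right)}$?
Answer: $\frac{92001}{4} \approx 23000.0$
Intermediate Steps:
$j{\left(X \right)} = - \frac{X}{4}$
$U - j{\left(137 \right)} = 22966 - \left(- \frac{1}{4}\right) 137 = 22966 - - \frac{137}{4} = 22966 + \frac{137}{4} = \frac{92001}{4}$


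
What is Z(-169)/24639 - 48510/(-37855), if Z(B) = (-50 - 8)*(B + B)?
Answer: 387469462/186541869 ≈ 2.0771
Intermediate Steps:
Z(B) = -116*B
Z(-169)/24639 - 48510/(-37855) = -116*(-169)/24639 - 48510/(-37855) = 19604*(1/24639) - 48510*(-1/37855) = 19604/24639 + 9702/7571 = 387469462/186541869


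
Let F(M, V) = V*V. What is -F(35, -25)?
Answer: -625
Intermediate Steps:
F(M, V) = V**2
-F(35, -25) = -1*(-25)**2 = -1*625 = -625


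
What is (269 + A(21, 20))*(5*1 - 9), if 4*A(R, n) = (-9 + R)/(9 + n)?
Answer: -31216/29 ≈ -1076.4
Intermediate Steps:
A(R, n) = (-9 + R)/(4*(9 + n)) (A(R, n) = ((-9 + R)/(9 + n))/4 = (-9 + R)/(4*(9 + n)))
(269 + A(21, 20))*(5*1 - 9) = (269 + (-9 + 21)/(4*(9 + 20)))*(5*1 - 9) = (269 + (¼)*12/29)*(5 - 9) = (269 + (¼)*(1/29)*12)*(-4) = (269 + 3/29)*(-4) = (7804/29)*(-4) = -31216/29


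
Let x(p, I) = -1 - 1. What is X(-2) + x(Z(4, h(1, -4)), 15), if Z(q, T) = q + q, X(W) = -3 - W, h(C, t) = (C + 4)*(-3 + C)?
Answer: -3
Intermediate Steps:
h(C, t) = (-3 + C)*(4 + C) (h(C, t) = (4 + C)*(-3 + C) = (-3 + C)*(4 + C))
Z(q, T) = 2*q
x(p, I) = -2
X(-2) + x(Z(4, h(1, -4)), 15) = (-3 - 1*(-2)) - 2 = (-3 + 2) - 2 = -1 - 2 = -3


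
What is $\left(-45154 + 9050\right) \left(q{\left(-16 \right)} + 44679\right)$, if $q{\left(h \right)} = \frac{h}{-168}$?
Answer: $- \frac{33874975144}{21} \approx -1.6131 \cdot 10^{9}$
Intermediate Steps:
$q{\left(h \right)} = - \frac{h}{168}$ ($q{\left(h \right)} = h \left(- \frac{1}{168}\right) = - \frac{h}{168}$)
$\left(-45154 + 9050\right) \left(q{\left(-16 \right)} + 44679\right) = \left(-45154 + 9050\right) \left(\left(- \frac{1}{168}\right) \left(-16\right) + 44679\right) = - 36104 \left(\frac{2}{21} + 44679\right) = \left(-36104\right) \frac{938261}{21} = - \frac{33874975144}{21}$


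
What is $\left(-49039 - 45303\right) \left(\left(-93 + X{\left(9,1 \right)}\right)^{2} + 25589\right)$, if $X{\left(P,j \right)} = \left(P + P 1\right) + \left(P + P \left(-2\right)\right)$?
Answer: $-3079794590$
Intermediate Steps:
$X{\left(P,j \right)} = P$ ($X{\left(P,j \right)} = \left(P + P\right) + \left(P - 2 P\right) = 2 P - P = P$)
$\left(-49039 - 45303\right) \left(\left(-93 + X{\left(9,1 \right)}\right)^{2} + 25589\right) = \left(-49039 - 45303\right) \left(\left(-93 + 9\right)^{2} + 25589\right) = - 94342 \left(\left(-84\right)^{2} + 25589\right) = - 94342 \left(7056 + 25589\right) = \left(-94342\right) 32645 = -3079794590$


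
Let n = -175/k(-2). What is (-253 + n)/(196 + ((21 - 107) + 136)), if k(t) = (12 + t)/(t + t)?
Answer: -61/82 ≈ -0.74390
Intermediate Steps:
k(t) = (12 + t)/(2*t) (k(t) = (12 + t)/((2*t)) = (12 + t)*(1/(2*t)) = (12 + t)/(2*t))
n = 70 (n = -175*(-4/(12 - 2)) = -175/((½)*(-½)*10) = -175/(-5/2) = -175*(-⅖) = 70)
(-253 + n)/(196 + ((21 - 107) + 136)) = (-253 + 70)/(196 + ((21 - 107) + 136)) = -183/(196 + (-86 + 136)) = -183/(196 + 50) = -183/246 = -183*1/246 = -61/82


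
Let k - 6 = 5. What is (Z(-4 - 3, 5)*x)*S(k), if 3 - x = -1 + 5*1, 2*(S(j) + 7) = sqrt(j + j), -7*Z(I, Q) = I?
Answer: 7 - sqrt(22)/2 ≈ 4.6548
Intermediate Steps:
Z(I, Q) = -I/7
k = 11 (k = 6 + 5 = 11)
S(j) = -7 + sqrt(2)*sqrt(j)/2 (S(j) = -7 + sqrt(j + j)/2 = -7 + sqrt(2*j)/2 = -7 + (sqrt(2)*sqrt(j))/2 = -7 + sqrt(2)*sqrt(j)/2)
x = -1 (x = 3 - (-1 + 5*1) = 3 - (-1 + 5) = 3 - 1*4 = 3 - 4 = -1)
(Z(-4 - 3, 5)*x)*S(k) = (-(-4 - 3)/7*(-1))*(-7 + sqrt(2)*sqrt(11)/2) = (-1/7*(-7)*(-1))*(-7 + sqrt(22)/2) = (1*(-1))*(-7 + sqrt(22)/2) = -(-7 + sqrt(22)/2) = 7 - sqrt(22)/2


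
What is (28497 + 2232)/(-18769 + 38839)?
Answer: 10243/6690 ≈ 1.5311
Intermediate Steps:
(28497 + 2232)/(-18769 + 38839) = 30729/20070 = 30729*(1/20070) = 10243/6690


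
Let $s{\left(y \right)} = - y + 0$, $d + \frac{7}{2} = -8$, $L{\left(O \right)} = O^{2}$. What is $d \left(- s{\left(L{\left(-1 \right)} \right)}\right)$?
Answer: $- \frac{23}{2} \approx -11.5$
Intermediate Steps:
$d = - \frac{23}{2}$ ($d = - \frac{7}{2} - 8 = - \frac{23}{2} \approx -11.5$)
$s{\left(y \right)} = - y$
$d \left(- s{\left(L{\left(-1 \right)} \right)}\right) = - \frac{23 \left(- \left(-1\right) \left(-1\right)^{2}\right)}{2} = - \frac{23 \left(- \left(-1\right) 1\right)}{2} = - \frac{23 \left(\left(-1\right) \left(-1\right)\right)}{2} = \left(- \frac{23}{2}\right) 1 = - \frac{23}{2}$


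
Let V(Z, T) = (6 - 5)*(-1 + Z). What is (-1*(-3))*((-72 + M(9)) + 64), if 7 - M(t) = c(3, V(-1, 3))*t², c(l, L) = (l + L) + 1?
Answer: -489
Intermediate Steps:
V(Z, T) = -1 + Z (V(Z, T) = 1*(-1 + Z) = -1 + Z)
c(l, L) = 1 + L + l (c(l, L) = (L + l) + 1 = 1 + L + l)
M(t) = 7 - 2*t² (M(t) = 7 - (1 + (-1 - 1) + 3)*t² = 7 - (1 - 2 + 3)*t² = 7 - 2*t²)
(-1*(-3))*((-72 + M(9)) + 64) = (-1*(-3))*((-72 + (7 - 2*9²)) + 64) = 3*((-72 + (7 - 2*81)) + 64) = 3*((-72 + (7 - 162)) + 64) = 3*((-72 - 155) + 64) = 3*(-227 + 64) = 3*(-163) = -489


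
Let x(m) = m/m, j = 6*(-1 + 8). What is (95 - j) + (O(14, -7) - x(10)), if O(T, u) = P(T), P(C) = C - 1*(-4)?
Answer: 70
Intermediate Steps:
P(C) = 4 + C (P(C) = C + 4 = 4 + C)
O(T, u) = 4 + T
j = 42 (j = 6*7 = 42)
x(m) = 1
(95 - j) + (O(14, -7) - x(10)) = (95 - 1*42) + ((4 + 14) - 1*1) = (95 - 42) + (18 - 1) = 53 + 17 = 70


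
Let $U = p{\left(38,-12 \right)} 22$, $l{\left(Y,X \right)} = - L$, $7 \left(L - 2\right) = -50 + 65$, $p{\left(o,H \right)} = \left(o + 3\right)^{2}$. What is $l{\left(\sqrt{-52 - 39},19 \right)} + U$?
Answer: $\frac{258845}{7} \approx 36978.0$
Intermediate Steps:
$p{\left(o,H \right)} = \left(3 + o\right)^{2}$
$L = \frac{29}{7}$ ($L = 2 + \frac{-50 + 65}{7} = 2 + \frac{1}{7} \cdot 15 = 2 + \frac{15}{7} = \frac{29}{7} \approx 4.1429$)
$l{\left(Y,X \right)} = - \frac{29}{7}$ ($l{\left(Y,X \right)} = \left(-1\right) \frac{29}{7} = - \frac{29}{7}$)
$U = 36982$ ($U = \left(3 + 38\right)^{2} \cdot 22 = 41^{2} \cdot 22 = 1681 \cdot 22 = 36982$)
$l{\left(\sqrt{-52 - 39},19 \right)} + U = - \frac{29}{7} + 36982 = \frac{258845}{7}$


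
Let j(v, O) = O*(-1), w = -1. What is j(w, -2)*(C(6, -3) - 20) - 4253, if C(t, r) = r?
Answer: -4299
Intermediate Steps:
j(v, O) = -O
j(w, -2)*(C(6, -3) - 20) - 4253 = (-1*(-2))*(-3 - 20) - 4253 = 2*(-23) - 4253 = -46 - 4253 = -4299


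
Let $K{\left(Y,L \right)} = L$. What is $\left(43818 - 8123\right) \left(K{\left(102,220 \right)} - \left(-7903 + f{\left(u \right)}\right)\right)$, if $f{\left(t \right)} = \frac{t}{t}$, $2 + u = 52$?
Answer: $289914790$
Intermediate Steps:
$u = 50$ ($u = -2 + 52 = 50$)
$f{\left(t \right)} = 1$
$\left(43818 - 8123\right) \left(K{\left(102,220 \right)} - \left(-7903 + f{\left(u \right)}\right)\right) = \left(43818 - 8123\right) \left(220 + \left(7903 - 1\right)\right) = 35695 \left(220 + \left(7903 - 1\right)\right) = 35695 \left(220 + 7902\right) = 35695 \cdot 8122 = 289914790$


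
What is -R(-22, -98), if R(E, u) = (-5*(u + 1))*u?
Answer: 47530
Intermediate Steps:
R(E, u) = u*(-5 - 5*u) (R(E, u) = (-5*(1 + u))*u = (-5 - 5*u)*u = u*(-5 - 5*u))
-R(-22, -98) = -(-5)*(-98)*(1 - 98) = -(-5)*(-98)*(-97) = -1*(-47530) = 47530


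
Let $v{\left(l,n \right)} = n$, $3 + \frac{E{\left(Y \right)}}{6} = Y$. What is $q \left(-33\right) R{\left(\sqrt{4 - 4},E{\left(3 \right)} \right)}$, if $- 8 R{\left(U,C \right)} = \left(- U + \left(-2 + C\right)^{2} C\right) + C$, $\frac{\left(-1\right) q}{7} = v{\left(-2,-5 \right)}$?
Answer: $0$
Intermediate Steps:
$E{\left(Y \right)} = -18 + 6 Y$
$q = 35$ ($q = \left(-7\right) \left(-5\right) = 35$)
$R{\left(U,C \right)} = - \frac{C}{8} + \frac{U}{8} - \frac{C \left(-2 + C\right)^{2}}{8}$ ($R{\left(U,C \right)} = - \frac{\left(- U + \left(-2 + C\right)^{2} C\right) + C}{8} = - \frac{\left(- U + C \left(-2 + C\right)^{2}\right) + C}{8} = - \frac{C - U + C \left(-2 + C\right)^{2}}{8} = - \frac{C}{8} + \frac{U}{8} - \frac{C \left(-2 + C\right)^{2}}{8}$)
$q \left(-33\right) R{\left(\sqrt{4 - 4},E{\left(3 \right)} \right)} = 35 \left(-33\right) \left(- \frac{-18 + 6 \cdot 3}{8} + \frac{\sqrt{4 - 4}}{8} - \frac{\left(-18 + 6 \cdot 3\right) \left(-2 + \left(-18 + 6 \cdot 3\right)\right)^{2}}{8}\right) = - 1155 \left(- \frac{-18 + 18}{8} + \frac{\sqrt{0}}{8} - \frac{\left(-18 + 18\right) \left(-2 + \left(-18 + 18\right)\right)^{2}}{8}\right) = - 1155 \left(\left(- \frac{1}{8}\right) 0 + \frac{1}{8} \cdot 0 - 0 \left(-2 + 0\right)^{2}\right) = - 1155 \left(0 + 0 - 0 \left(-2\right)^{2}\right) = - 1155 \left(0 + 0 - 0 \cdot 4\right) = - 1155 \left(0 + 0 + 0\right) = \left(-1155\right) 0 = 0$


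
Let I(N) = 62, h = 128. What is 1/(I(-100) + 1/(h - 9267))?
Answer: 9139/566617 ≈ 0.016129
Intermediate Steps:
1/(I(-100) + 1/(h - 9267)) = 1/(62 + 1/(128 - 9267)) = 1/(62 + 1/(-9139)) = 1/(62 - 1/9139) = 1/(566617/9139) = 9139/566617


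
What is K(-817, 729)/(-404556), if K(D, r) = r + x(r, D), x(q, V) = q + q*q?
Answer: -177633/134852 ≈ -1.3172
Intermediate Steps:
x(q, V) = q + q**2
K(D, r) = r + r*(1 + r)
K(-817, 729)/(-404556) = (729*(2 + 729))/(-404556) = (729*731)*(-1/404556) = 532899*(-1/404556) = -177633/134852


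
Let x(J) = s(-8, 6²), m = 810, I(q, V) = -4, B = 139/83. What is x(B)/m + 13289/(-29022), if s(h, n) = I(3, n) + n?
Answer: -1639231/3917970 ≈ -0.41839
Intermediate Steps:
B = 139/83 (B = 139*(1/83) = 139/83 ≈ 1.6747)
s(h, n) = -4 + n
x(J) = 32 (x(J) = -4 + 6² = -4 + 36 = 32)
x(B)/m + 13289/(-29022) = 32/810 + 13289/(-29022) = 32*(1/810) + 13289*(-1/29022) = 16/405 - 13289/29022 = -1639231/3917970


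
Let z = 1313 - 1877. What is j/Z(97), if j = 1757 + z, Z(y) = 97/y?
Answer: 1193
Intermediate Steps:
z = -564
j = 1193 (j = 1757 - 564 = 1193)
j/Z(97) = 1193/((97/97)) = 1193/((97*(1/97))) = 1193/1 = 1193*1 = 1193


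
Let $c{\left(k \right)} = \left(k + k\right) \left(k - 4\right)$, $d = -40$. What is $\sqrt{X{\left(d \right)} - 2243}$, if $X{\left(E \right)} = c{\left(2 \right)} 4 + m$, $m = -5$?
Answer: $2 i \sqrt{570} \approx 47.749 i$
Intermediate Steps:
$c{\left(k \right)} = 2 k \left(-4 + k\right)$
$X{\left(E \right)} = -37$ ($X{\left(E \right)} = 2 \cdot 2 \left(-4 + 2\right) 4 - 5 = 2 \cdot 2 \left(-2\right) 4 - 5 = \left(-8\right) 4 - 5 = -32 - 5 = -37$)
$\sqrt{X{\left(d \right)} - 2243} = \sqrt{-37 - 2243} = \sqrt{-2280} = 2 i \sqrt{570}$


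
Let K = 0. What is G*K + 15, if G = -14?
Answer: 15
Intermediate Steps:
G*K + 15 = -14*0 + 15 = 0 + 15 = 15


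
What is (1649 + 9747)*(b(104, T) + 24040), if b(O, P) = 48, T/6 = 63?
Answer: 274506848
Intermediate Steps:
T = 378 (T = 6*63 = 378)
(1649 + 9747)*(b(104, T) + 24040) = (1649 + 9747)*(48 + 24040) = 11396*24088 = 274506848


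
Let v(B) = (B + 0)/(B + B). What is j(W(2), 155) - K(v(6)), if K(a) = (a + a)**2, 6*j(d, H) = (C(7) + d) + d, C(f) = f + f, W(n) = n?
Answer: 2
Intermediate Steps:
C(f) = 2*f
v(B) = 1/2 (v(B) = B/((2*B)) = B*(1/(2*B)) = 1/2)
j(d, H) = 7/3 + d/3 (j(d, H) = ((2*7 + d) + d)/6 = ((14 + d) + d)/6 = (14 + 2*d)/6 = 7/3 + d/3)
K(a) = 4*a**2 (K(a) = (2*a)**2 = 4*a**2)
j(W(2), 155) - K(v(6)) = (7/3 + (1/3)*2) - 4*(1/2)**2 = (7/3 + 2/3) - 4/4 = 3 - 1*1 = 3 - 1 = 2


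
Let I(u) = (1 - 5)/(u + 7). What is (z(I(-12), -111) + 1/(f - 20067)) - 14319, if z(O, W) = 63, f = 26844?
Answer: -96612911/6777 ≈ -14256.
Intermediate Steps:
I(u) = -4/(7 + u)
(z(I(-12), -111) + 1/(f - 20067)) - 14319 = (63 + 1/(26844 - 20067)) - 14319 = (63 + 1/6777) - 14319 = 426952/6777 - 14319 = -96612911/6777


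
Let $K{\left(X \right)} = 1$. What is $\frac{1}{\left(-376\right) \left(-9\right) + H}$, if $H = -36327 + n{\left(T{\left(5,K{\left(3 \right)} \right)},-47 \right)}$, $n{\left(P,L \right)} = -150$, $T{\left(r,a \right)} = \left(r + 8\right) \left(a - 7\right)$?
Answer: $- \frac{1}{33093} \approx -3.0218 \cdot 10^{-5}$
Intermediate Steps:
$T{\left(r,a \right)} = \left(-7 + a\right) \left(8 + r\right)$ ($T{\left(r,a \right)} = \left(8 + r\right) \left(-7 + a\right) = \left(-7 + a\right) \left(8 + r\right)$)
$H = -36477$ ($H = -36327 - 150 = -36477$)
$\frac{1}{\left(-376\right) \left(-9\right) + H} = \frac{1}{\left(-376\right) \left(-9\right) - 36477} = \frac{1}{3384 - 36477} = \frac{1}{-33093} = - \frac{1}{33093}$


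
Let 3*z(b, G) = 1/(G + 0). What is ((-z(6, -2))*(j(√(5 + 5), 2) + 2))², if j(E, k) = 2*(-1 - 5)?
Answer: 25/9 ≈ 2.7778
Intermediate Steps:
z(b, G) = 1/(3*G) (z(b, G) = 1/(3*(G + 0)) = 1/(3*G))
j(E, k) = -12 (j(E, k) = 2*(-6) = -12)
((-z(6, -2))*(j(√(5 + 5), 2) + 2))² = ((-1/(3*(-2)))*(-12 + 2))² = (-(-1)/(3*2)*(-10))² = (-1*(-⅙)*(-10))² = ((⅙)*(-10))² = (-5/3)² = 25/9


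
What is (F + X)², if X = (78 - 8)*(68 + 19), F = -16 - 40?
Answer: 36409156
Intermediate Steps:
F = -56
X = 6090 (X = 70*87 = 6090)
(F + X)² = (-56 + 6090)² = 6034² = 36409156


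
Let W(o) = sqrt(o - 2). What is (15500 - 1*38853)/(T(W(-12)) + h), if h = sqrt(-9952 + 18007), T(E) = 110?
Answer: -513766/809 + 70059*sqrt(895)/4045 ≈ -116.91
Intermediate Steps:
W(o) = sqrt(-2 + o)
h = 3*sqrt(895) (h = sqrt(8055) = 3*sqrt(895) ≈ 89.750)
(15500 - 1*38853)/(T(W(-12)) + h) = (15500 - 1*38853)/(110 + 3*sqrt(895)) = (15500 - 38853)/(110 + 3*sqrt(895)) = -23353/(110 + 3*sqrt(895))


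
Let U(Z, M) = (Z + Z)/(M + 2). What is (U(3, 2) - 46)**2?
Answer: 7921/4 ≈ 1980.3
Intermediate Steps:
U(Z, M) = 2*Z/(2 + M) (U(Z, M) = (2*Z)/(2 + M) = 2*Z/(2 + M))
(U(3, 2) - 46)**2 = (2*3/(2 + 2) - 46)**2 = (2*3/4 - 46)**2 = (2*3*(1/4) - 46)**2 = (3/2 - 46)**2 = (-89/2)**2 = 7921/4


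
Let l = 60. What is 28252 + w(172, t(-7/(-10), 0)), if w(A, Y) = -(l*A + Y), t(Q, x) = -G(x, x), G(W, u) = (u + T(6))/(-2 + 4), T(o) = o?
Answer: 17935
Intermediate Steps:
G(W, u) = 3 + u/2 (G(W, u) = (u + 6)/(-2 + 4) = (6 + u)/2 = (6 + u)*(1/2) = 3 + u/2)
t(Q, x) = -3 - x/2 (t(Q, x) = -(3 + x/2) = -3 - x/2)
w(A, Y) = -Y - 60*A (w(A, Y) = -(60*A + Y) = -(Y + 60*A) = -Y - 60*A)
28252 + w(172, t(-7/(-10), 0)) = 28252 + (-(-3 - 1/2*0) - 60*172) = 28252 + (-(-3 + 0) - 10320) = 28252 + (-1*(-3) - 10320) = 28252 + (3 - 10320) = 28252 - 10317 = 17935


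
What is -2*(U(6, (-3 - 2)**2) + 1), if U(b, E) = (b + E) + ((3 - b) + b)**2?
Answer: -82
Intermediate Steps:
U(b, E) = 9 + E + b (U(b, E) = (E + b) + 3**2 = (E + b) + 9 = 9 + E + b)
-2*(U(6, (-3 - 2)**2) + 1) = -2*((9 + (-3 - 2)**2 + 6) + 1) = -2*((9 + (-5)**2 + 6) + 1) = -2*((9 + 25 + 6) + 1) = -2*(40 + 1) = -2*41 = -82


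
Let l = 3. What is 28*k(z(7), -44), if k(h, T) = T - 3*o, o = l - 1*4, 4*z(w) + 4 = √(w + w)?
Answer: -1148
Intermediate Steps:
z(w) = -1 + √2*√w/4 (z(w) = -1 + √(w + w)/4 = -1 + √(2*w)/4 = -1 + (√2*√w)/4 = -1 + √2*√w/4)
o = -1 (o = 3 - 1*4 = 3 - 4 = -1)
k(h, T) = 3 + T (k(h, T) = T - 3*(-1) = T + 3 = 3 + T)
28*k(z(7), -44) = 28*(3 - 44) = 28*(-41) = -1148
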